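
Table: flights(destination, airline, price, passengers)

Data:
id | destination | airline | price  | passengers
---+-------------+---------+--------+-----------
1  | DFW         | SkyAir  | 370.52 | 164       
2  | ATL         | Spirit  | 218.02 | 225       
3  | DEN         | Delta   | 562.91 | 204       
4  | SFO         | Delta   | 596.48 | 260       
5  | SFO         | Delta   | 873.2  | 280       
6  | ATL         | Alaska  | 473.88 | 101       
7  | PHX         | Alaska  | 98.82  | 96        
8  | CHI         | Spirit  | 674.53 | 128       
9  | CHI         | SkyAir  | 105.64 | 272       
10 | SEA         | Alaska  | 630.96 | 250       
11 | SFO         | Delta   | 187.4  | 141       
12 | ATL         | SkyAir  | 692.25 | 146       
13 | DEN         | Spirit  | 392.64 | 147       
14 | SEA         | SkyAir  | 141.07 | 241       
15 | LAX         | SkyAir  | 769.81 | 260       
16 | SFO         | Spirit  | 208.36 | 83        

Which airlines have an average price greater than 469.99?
SELECT airline, AVG(price)
FROM flights
GROUP BY airline
HAVING AVG(price) > 469.99

Result:
  Delta: avg=555.00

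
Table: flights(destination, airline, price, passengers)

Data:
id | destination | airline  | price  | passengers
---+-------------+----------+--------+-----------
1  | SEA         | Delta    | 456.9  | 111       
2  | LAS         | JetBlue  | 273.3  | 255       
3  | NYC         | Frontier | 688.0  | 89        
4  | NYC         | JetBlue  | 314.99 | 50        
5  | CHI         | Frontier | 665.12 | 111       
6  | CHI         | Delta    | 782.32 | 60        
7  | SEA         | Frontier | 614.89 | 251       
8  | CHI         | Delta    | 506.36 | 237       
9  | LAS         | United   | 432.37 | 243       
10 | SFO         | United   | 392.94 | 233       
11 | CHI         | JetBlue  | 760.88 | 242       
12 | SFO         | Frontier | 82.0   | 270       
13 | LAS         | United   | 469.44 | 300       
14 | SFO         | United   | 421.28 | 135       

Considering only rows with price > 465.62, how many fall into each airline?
SELECT airline, COUNT(*)
FROM flights
WHERE price > 465.62
GROUP BY airline

Note: WHERE filters rows before grouping.

Result:
  Delta: 2
  Frontier: 3
  JetBlue: 1
  United: 1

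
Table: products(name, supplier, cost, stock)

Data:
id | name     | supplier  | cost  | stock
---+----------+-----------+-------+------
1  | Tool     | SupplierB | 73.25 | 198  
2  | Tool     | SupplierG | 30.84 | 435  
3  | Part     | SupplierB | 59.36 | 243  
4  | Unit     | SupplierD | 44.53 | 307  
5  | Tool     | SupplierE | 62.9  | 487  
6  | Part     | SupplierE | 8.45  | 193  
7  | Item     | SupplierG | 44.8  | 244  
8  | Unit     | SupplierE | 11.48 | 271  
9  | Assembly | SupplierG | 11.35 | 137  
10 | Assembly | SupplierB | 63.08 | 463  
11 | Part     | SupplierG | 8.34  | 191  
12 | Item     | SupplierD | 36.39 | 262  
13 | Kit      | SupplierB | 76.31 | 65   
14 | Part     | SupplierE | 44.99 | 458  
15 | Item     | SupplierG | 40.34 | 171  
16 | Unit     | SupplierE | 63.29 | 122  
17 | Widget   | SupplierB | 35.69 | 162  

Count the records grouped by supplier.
SELECT supplier, COUNT(*) as count
FROM products
GROUP BY supplier

Result:
  SupplierB: 5
  SupplierD: 2
  SupplierE: 5
  SupplierG: 5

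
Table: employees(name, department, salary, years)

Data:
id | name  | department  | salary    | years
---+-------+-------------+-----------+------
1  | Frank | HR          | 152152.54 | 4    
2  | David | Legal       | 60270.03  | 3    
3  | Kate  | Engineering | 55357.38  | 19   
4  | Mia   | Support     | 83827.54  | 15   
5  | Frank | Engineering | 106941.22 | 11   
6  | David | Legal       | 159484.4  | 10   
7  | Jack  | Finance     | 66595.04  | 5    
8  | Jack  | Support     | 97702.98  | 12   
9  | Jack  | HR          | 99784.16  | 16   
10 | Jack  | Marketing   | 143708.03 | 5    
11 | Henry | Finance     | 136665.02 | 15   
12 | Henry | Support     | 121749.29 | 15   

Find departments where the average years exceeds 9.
SELECT department, AVG(years)
FROM employees
GROUP BY department
HAVING AVG(years) > 9

Result:
  Engineering: avg=15.00
  Finance: avg=10.00
  HR: avg=10.00
  Support: avg=14.00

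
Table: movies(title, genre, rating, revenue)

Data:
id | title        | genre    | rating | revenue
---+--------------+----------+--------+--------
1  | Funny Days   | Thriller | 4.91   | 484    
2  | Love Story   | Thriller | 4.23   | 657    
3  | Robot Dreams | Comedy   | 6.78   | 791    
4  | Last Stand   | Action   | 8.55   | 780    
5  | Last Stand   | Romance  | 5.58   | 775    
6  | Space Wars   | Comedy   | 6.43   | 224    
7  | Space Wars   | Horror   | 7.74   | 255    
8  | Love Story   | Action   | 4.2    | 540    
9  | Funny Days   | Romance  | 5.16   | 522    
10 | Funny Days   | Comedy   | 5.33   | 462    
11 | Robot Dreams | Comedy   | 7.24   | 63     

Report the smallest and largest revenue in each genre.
SELECT genre, MIN(revenue), MAX(revenue)
FROM movies
GROUP BY genre

Result:
  Action: min=540, max=780
  Comedy: min=63, max=791
  Horror: min=255, max=255
  Romance: min=522, max=775
  Thriller: min=484, max=657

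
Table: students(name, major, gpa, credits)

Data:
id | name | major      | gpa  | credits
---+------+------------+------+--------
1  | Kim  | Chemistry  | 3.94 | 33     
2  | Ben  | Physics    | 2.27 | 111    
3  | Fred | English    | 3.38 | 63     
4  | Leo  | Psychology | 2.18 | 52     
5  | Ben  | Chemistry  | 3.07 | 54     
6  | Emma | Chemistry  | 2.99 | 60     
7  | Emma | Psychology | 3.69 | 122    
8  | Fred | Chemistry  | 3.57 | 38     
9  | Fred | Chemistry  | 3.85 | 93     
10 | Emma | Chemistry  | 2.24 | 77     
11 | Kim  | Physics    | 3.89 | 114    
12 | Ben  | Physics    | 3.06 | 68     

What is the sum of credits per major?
SELECT major, SUM(credits) as result
FROM students
GROUP BY major

Result:
  Chemistry: 355
  English: 63
  Physics: 293
  Psychology: 174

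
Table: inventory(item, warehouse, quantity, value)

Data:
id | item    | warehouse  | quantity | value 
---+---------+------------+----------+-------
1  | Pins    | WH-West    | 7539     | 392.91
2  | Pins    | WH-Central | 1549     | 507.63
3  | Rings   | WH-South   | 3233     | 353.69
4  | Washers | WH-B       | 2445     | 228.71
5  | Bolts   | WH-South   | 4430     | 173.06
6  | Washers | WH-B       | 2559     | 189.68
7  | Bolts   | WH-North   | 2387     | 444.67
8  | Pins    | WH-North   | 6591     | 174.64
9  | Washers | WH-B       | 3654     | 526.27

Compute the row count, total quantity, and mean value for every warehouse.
SELECT warehouse,
       COUNT(*) as cnt,
       SUM(quantity) as total_quantity,
       AVG(value) as avg_value
FROM inventory
GROUP BY warehouse

Result:
  WH-B: 3 records, 8658 total quantity, 314.89 avg value
  WH-Central: 1 records, 1549 total quantity, 507.63 avg value
  WH-North: 2 records, 8978 total quantity, 309.66 avg value
  WH-South: 2 records, 7663 total quantity, 263.38 avg value
  WH-West: 1 records, 7539 total quantity, 392.91 avg value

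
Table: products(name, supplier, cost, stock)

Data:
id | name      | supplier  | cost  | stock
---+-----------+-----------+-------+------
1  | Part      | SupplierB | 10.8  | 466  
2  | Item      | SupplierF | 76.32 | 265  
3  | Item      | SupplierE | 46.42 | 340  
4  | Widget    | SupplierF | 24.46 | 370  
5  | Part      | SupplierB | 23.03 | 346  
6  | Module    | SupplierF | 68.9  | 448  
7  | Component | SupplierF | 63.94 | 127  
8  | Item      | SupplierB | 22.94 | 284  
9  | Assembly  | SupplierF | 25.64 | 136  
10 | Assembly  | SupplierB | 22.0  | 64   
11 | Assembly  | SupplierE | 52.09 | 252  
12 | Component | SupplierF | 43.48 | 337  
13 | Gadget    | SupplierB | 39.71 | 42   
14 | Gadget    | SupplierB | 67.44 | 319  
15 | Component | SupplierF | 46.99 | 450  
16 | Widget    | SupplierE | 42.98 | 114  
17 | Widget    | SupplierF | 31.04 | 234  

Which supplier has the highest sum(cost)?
SELECT supplier, SUM(cost) as val
FROM products
GROUP BY supplier
ORDER BY val DESC
LIMIT 1

Result: SupplierF with sum(cost) = 380.77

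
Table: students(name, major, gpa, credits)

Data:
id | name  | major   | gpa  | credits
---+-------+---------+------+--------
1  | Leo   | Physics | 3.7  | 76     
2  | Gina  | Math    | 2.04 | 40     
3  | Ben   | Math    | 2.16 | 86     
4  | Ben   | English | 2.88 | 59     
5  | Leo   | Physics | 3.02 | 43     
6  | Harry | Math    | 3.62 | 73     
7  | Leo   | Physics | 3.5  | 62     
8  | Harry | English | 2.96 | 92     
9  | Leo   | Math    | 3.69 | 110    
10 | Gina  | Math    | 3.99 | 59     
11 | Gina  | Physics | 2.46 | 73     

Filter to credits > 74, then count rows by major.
SELECT major, COUNT(*)
FROM students
WHERE credits > 74
GROUP BY major

Note: WHERE filters rows before grouping.

Result:
  English: 1
  Math: 2
  Physics: 1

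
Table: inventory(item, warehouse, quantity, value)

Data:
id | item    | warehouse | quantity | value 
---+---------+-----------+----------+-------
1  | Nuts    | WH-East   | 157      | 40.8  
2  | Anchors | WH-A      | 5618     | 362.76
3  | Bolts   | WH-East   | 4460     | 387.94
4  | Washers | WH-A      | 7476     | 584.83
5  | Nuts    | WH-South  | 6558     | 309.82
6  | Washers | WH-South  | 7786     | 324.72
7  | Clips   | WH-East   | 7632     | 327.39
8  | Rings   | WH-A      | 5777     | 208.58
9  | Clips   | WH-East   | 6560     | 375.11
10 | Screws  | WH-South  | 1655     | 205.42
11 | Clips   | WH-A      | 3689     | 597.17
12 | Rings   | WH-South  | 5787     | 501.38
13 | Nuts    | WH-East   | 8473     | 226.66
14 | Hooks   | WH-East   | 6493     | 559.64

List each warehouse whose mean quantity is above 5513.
SELECT warehouse, AVG(quantity)
FROM inventory
GROUP BY warehouse
HAVING AVG(quantity) > 5513

Result:
  WH-A: avg=5640.00
  WH-East: avg=5629.17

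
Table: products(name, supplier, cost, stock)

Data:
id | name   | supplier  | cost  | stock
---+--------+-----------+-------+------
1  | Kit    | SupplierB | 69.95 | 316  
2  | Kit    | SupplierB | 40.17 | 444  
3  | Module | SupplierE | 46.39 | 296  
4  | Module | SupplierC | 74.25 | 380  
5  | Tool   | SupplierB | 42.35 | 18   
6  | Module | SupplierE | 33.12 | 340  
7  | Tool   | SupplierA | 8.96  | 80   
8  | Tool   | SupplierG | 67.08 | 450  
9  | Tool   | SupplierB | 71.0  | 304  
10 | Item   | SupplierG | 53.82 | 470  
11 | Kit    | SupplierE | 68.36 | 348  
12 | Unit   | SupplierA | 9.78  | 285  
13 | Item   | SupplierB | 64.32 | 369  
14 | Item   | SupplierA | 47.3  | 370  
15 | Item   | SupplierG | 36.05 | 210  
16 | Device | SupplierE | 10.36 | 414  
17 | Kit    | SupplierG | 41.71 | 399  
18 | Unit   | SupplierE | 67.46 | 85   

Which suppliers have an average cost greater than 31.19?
SELECT supplier, AVG(cost)
FROM products
GROUP BY supplier
HAVING AVG(cost) > 31.19

Result:
  SupplierB: avg=57.56
  SupplierC: avg=74.25
  SupplierE: avg=45.14
  SupplierG: avg=49.67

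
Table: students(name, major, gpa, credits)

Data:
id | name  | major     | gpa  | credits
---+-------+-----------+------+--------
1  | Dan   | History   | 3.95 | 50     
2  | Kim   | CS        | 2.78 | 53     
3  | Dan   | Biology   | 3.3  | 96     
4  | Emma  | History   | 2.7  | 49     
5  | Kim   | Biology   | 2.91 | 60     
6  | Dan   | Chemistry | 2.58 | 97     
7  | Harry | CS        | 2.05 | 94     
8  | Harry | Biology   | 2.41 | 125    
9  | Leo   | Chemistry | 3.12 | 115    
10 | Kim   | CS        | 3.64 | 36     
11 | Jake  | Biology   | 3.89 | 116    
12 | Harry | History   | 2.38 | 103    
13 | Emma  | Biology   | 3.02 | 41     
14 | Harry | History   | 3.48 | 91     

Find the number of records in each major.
SELECT major, COUNT(*) as count
FROM students
GROUP BY major

Result:
  Biology: 5
  CS: 3
  Chemistry: 2
  History: 4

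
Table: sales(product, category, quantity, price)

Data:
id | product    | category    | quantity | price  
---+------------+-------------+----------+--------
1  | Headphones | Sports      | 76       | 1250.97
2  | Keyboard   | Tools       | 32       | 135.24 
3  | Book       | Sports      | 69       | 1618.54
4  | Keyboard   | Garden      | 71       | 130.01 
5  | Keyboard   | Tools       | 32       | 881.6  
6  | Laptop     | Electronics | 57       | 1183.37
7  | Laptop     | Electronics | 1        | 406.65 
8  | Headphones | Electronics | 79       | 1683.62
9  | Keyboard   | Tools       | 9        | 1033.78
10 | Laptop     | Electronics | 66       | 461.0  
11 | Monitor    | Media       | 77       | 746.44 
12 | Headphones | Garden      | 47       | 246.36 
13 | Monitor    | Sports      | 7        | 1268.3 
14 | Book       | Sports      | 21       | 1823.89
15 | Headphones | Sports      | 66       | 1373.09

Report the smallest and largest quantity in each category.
SELECT category, MIN(quantity), MAX(quantity)
FROM sales
GROUP BY category

Result:
  Electronics: min=1, max=79
  Garden: min=47, max=71
  Media: min=77, max=77
  Sports: min=7, max=76
  Tools: min=9, max=32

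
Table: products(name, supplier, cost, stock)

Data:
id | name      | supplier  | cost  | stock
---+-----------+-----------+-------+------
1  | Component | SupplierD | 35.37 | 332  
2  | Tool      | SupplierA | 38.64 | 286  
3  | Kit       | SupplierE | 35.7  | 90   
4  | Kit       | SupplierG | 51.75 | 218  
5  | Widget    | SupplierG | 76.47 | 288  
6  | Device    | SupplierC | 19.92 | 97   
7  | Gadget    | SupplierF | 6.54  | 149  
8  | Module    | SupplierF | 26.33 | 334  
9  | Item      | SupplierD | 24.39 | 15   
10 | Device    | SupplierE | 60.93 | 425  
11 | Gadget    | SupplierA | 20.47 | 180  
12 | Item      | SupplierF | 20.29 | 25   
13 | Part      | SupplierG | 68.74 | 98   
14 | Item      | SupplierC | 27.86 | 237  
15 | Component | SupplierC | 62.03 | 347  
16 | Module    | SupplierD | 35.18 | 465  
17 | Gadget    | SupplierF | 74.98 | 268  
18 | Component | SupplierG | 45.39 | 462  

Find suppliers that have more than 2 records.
SELECT supplier, COUNT(*) as cnt
FROM products
GROUP BY supplier
HAVING COUNT(*) > 2

Result:
  SupplierC: 3
  SupplierD: 3
  SupplierF: 4
  SupplierG: 4

Note: HAVING filters groups after aggregation, WHERE filters rows before.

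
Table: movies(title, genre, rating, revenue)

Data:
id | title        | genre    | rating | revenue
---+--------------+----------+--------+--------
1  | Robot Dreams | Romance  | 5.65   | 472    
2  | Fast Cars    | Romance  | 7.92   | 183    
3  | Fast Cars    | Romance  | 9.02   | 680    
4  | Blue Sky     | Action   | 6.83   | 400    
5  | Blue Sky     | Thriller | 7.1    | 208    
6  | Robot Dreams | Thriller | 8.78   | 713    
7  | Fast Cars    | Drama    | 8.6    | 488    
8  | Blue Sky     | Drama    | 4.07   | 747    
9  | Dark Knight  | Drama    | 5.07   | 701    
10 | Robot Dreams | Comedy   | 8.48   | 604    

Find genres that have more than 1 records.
SELECT genre, COUNT(*) as cnt
FROM movies
GROUP BY genre
HAVING COUNT(*) > 1

Result:
  Drama: 3
  Romance: 3
  Thriller: 2

Note: HAVING filters groups after aggregation, WHERE filters rows before.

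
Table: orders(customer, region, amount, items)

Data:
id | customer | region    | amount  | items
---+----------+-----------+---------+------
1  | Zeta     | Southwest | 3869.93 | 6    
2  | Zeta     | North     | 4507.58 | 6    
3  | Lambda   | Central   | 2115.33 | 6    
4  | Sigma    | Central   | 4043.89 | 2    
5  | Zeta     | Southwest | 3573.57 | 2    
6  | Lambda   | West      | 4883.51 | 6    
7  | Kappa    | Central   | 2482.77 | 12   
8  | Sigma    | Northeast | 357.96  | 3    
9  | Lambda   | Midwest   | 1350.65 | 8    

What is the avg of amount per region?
SELECT region, AVG(amount) as result
FROM orders
GROUP BY region

Result:
  Central: 2880.66
  Midwest: 1350.65
  North: 4507.58
  Northeast: 357.96
  Southwest: 3721.75
  West: 4883.51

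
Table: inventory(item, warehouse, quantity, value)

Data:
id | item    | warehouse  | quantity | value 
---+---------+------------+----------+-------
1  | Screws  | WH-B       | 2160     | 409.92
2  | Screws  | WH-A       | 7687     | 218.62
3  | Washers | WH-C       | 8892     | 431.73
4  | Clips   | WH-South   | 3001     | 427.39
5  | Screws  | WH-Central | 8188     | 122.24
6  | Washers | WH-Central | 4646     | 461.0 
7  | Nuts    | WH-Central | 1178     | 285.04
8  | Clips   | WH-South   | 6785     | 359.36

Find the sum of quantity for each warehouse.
SELECT warehouse, SUM(quantity) as result
FROM inventory
GROUP BY warehouse

Result:
  WH-A: 7687
  WH-B: 2160
  WH-C: 8892
  WH-Central: 14012
  WH-South: 9786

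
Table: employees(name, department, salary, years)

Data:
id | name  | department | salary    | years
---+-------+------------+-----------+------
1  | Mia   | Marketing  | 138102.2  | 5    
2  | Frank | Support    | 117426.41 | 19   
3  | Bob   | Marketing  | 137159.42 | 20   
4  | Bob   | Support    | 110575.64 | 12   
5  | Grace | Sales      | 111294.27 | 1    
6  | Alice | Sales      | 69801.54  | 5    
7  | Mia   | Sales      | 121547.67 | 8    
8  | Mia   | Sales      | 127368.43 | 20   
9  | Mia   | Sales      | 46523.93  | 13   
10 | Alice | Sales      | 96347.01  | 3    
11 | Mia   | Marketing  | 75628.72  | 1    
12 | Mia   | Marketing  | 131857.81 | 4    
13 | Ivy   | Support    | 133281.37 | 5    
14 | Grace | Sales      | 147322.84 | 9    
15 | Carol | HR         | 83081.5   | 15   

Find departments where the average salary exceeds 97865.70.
SELECT department, AVG(salary)
FROM employees
GROUP BY department
HAVING AVG(salary) > 97865.70

Result:
  Marketing: avg=120687.04
  Sales: avg=102886.53
  Support: avg=120427.81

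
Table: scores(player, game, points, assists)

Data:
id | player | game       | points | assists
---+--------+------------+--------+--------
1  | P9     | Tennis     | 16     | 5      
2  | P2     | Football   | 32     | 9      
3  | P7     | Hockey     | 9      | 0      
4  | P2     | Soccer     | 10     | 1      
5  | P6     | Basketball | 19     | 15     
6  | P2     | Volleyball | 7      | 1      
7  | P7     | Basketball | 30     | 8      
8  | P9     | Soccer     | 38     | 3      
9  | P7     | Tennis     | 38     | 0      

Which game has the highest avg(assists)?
SELECT game, AVG(assists) as val
FROM scores
GROUP BY game
ORDER BY val DESC
LIMIT 1

Result: Basketball with avg(assists) = 11.50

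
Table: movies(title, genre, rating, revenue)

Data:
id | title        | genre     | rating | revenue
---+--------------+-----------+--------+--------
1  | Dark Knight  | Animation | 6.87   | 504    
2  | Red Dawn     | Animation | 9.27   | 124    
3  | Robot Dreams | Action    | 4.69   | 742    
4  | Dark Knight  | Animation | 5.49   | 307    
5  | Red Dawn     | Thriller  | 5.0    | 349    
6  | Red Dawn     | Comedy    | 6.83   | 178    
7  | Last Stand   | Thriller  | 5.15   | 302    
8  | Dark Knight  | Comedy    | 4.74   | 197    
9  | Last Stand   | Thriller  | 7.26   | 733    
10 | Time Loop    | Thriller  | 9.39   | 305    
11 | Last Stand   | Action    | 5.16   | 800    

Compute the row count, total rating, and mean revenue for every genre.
SELECT genre,
       COUNT(*) as cnt,
       SUM(rating) as total_rating,
       AVG(revenue) as avg_revenue
FROM movies
GROUP BY genre

Result:
  Action: 2 records, 9.85 total rating, 771.00 avg revenue
  Animation: 3 records, 21.63 total rating, 311.67 avg revenue
  Comedy: 2 records, 11.57 total rating, 187.50 avg revenue
  Thriller: 4 records, 26.80 total rating, 422.25 avg revenue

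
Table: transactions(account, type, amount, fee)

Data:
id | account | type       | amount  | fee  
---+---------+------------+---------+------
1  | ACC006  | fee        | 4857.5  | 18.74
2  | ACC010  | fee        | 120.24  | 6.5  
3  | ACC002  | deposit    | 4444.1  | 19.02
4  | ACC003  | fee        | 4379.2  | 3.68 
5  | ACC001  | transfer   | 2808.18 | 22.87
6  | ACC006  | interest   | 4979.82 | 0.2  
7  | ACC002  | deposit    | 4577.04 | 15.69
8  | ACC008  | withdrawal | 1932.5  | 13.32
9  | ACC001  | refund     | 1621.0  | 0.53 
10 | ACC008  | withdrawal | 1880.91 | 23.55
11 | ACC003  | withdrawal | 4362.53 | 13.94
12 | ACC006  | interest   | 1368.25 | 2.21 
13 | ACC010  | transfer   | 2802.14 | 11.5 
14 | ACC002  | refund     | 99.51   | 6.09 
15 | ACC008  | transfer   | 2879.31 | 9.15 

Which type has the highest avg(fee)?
SELECT type, AVG(fee) as val
FROM transactions
GROUP BY type
ORDER BY val DESC
LIMIT 1

Result: deposit with avg(fee) = 17.36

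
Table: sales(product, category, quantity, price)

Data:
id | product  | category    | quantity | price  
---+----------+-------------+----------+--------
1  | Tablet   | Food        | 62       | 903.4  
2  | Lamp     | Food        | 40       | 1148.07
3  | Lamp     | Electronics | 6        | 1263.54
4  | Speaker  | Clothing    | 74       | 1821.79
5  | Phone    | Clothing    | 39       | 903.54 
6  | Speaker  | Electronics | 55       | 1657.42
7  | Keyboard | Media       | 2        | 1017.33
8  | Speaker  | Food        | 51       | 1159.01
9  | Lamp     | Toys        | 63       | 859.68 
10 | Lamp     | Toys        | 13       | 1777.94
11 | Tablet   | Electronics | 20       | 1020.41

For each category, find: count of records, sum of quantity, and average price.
SELECT category,
       COUNT(*) as cnt,
       SUM(quantity) as total_quantity,
       AVG(price) as avg_price
FROM sales
GROUP BY category

Result:
  Clothing: 2 records, 113 total quantity, 1362.67 avg price
  Electronics: 3 records, 81 total quantity, 1313.79 avg price
  Food: 3 records, 153 total quantity, 1070.16 avg price
  Media: 1 records, 2 total quantity, 1017.33 avg price
  Toys: 2 records, 76 total quantity, 1318.81 avg price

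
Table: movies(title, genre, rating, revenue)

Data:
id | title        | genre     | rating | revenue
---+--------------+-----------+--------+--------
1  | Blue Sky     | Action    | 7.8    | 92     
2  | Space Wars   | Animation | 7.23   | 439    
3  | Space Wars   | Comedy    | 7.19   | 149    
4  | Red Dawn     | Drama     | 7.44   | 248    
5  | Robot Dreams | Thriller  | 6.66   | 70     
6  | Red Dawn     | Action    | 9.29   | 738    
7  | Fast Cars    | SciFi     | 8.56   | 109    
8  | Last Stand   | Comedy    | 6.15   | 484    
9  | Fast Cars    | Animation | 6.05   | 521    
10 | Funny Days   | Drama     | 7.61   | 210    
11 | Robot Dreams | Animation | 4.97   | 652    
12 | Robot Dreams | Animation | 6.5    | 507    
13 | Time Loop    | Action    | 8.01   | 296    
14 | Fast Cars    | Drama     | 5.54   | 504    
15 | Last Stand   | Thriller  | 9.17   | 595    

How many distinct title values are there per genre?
SELECT genre, COUNT(DISTINCT title)
FROM movies
GROUP BY genre

Result:
  Action: 3 distinct
  Animation: 3 distinct
  Comedy: 2 distinct
  Drama: 3 distinct
  SciFi: 1 distinct
  Thriller: 2 distinct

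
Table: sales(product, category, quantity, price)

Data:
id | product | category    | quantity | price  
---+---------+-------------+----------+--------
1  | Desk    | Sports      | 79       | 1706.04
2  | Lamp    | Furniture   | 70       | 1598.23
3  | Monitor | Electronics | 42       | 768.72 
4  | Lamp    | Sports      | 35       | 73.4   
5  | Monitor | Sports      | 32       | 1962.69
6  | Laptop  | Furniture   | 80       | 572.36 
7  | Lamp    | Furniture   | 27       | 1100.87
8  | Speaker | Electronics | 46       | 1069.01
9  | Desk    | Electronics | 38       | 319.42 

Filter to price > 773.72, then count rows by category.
SELECT category, COUNT(*)
FROM sales
WHERE price > 773.72
GROUP BY category

Note: WHERE filters rows before grouping.

Result:
  Electronics: 1
  Furniture: 2
  Sports: 2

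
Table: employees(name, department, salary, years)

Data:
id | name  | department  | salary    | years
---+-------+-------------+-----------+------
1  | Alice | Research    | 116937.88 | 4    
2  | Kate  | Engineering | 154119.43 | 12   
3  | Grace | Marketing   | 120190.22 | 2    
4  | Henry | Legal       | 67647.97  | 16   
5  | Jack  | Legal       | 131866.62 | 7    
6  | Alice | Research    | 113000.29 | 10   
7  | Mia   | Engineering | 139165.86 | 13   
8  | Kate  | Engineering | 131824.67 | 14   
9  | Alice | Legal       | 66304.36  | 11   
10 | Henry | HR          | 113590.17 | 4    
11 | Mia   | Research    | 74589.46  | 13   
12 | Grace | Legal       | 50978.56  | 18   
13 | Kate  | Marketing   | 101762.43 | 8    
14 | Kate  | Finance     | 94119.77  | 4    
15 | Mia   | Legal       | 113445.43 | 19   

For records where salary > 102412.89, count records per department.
SELECT department, COUNT(*)
FROM employees
WHERE salary > 102412.89
GROUP BY department

Note: WHERE filters rows before grouping.

Result:
  Engineering: 3
  HR: 1
  Legal: 2
  Marketing: 1
  Research: 2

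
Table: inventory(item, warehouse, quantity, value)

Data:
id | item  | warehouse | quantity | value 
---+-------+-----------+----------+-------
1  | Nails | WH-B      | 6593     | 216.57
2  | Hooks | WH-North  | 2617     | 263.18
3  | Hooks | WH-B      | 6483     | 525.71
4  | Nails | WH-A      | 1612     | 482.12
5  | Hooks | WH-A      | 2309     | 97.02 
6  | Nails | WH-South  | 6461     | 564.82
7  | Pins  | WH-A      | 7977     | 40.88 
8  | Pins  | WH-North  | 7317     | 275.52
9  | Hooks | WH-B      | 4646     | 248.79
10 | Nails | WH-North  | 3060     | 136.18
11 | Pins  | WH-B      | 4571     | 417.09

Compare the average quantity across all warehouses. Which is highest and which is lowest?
SELECT warehouse, AVG(quantity)
FROM inventory
GROUP BY warehouse
ORDER BY AVG(quantity)

All groups:
  WH-A: 3966.00
  WH-North: 4331.33
  WH-B: 5573.25
  WH-South: 6461.00

Highest: WH-South (6461.00)
Lowest: WH-A (3966.00)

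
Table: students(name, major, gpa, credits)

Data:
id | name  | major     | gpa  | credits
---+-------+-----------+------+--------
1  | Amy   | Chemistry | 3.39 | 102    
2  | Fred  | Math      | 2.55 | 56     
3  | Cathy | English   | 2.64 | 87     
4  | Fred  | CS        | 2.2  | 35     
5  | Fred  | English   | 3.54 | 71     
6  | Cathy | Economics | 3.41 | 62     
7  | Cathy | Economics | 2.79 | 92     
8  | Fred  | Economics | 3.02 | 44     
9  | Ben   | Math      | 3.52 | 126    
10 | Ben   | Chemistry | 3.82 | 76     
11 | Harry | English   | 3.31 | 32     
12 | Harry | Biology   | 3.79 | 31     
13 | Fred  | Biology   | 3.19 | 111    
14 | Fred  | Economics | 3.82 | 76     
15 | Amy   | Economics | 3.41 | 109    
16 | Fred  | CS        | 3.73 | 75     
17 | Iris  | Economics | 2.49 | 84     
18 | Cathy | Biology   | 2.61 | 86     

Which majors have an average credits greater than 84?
SELECT major, AVG(credits)
FROM students
GROUP BY major
HAVING AVG(credits) > 84

Result:
  Chemistry: avg=89.00
  Math: avg=91.00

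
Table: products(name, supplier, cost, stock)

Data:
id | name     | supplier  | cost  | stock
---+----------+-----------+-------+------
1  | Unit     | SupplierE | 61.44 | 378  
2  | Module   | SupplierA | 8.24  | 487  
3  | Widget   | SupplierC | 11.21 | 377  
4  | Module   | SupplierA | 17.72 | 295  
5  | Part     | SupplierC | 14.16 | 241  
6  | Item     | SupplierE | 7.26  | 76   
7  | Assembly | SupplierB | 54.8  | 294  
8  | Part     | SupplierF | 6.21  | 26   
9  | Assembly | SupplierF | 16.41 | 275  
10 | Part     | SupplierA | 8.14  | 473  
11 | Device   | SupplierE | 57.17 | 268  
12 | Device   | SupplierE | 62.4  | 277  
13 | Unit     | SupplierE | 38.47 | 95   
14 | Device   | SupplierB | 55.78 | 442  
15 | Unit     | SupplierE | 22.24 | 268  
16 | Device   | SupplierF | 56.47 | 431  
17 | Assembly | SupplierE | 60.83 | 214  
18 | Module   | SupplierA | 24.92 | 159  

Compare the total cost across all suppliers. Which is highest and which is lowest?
SELECT supplier, SUM(cost)
FROM products
GROUP BY supplier
ORDER BY SUM(cost)

All groups:
  SupplierC: 25.37
  SupplierA: 59.02
  SupplierF: 79.09
  SupplierB: 110.58
  SupplierE: 309.81

Highest: SupplierE (309.81)
Lowest: SupplierC (25.37)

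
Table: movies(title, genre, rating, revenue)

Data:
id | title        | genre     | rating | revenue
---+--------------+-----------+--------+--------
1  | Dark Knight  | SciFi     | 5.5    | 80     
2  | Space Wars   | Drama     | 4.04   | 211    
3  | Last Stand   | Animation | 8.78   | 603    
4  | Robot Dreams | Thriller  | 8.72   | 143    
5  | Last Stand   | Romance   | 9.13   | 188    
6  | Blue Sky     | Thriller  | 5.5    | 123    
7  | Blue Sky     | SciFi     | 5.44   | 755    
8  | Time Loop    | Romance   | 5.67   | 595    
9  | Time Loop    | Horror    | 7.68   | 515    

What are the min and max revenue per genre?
SELECT genre, MIN(revenue), MAX(revenue)
FROM movies
GROUP BY genre

Result:
  Animation: min=603, max=603
  Drama: min=211, max=211
  Horror: min=515, max=515
  Romance: min=188, max=595
  SciFi: min=80, max=755
  Thriller: min=123, max=143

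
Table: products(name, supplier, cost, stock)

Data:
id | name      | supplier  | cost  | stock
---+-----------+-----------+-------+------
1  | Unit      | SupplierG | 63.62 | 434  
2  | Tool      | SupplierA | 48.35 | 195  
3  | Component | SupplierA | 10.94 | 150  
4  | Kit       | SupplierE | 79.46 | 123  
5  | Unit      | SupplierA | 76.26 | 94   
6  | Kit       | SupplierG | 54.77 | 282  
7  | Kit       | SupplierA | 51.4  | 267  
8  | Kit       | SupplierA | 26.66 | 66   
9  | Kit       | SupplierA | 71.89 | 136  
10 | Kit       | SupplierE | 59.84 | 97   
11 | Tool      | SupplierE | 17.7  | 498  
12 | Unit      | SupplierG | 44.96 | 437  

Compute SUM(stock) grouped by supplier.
SELECT supplier, SUM(stock) as result
FROM products
GROUP BY supplier

Result:
  SupplierA: 908
  SupplierE: 718
  SupplierG: 1153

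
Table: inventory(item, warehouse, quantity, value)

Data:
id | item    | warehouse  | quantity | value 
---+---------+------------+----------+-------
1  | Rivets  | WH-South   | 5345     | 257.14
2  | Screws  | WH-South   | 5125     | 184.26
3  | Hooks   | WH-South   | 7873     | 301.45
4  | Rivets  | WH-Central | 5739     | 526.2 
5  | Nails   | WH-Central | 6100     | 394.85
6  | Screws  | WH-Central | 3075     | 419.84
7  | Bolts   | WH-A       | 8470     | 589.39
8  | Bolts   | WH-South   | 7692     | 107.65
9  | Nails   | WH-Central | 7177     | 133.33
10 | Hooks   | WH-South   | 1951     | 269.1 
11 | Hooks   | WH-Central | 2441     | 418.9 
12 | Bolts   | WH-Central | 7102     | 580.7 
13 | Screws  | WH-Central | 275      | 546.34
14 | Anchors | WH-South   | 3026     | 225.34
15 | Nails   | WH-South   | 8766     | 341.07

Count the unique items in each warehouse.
SELECT warehouse, COUNT(DISTINCT item)
FROM inventory
GROUP BY warehouse

Result:
  WH-A: 1 distinct
  WH-Central: 5 distinct
  WH-South: 6 distinct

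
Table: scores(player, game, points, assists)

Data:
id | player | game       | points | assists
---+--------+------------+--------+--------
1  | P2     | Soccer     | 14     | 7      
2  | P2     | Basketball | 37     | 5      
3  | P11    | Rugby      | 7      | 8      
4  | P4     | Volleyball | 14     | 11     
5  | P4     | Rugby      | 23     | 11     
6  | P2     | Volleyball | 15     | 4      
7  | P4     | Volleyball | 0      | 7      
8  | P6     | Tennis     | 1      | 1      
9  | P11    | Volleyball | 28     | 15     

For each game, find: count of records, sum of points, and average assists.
SELECT game,
       COUNT(*) as cnt,
       SUM(points) as total_points,
       AVG(assists) as avg_assists
FROM scores
GROUP BY game

Result:
  Basketball: 1 records, 37 total points, 5.00 avg assists
  Rugby: 2 records, 30 total points, 9.50 avg assists
  Soccer: 1 records, 14 total points, 7.00 avg assists
  Tennis: 1 records, 1 total points, 1.00 avg assists
  Volleyball: 4 records, 57 total points, 9.25 avg assists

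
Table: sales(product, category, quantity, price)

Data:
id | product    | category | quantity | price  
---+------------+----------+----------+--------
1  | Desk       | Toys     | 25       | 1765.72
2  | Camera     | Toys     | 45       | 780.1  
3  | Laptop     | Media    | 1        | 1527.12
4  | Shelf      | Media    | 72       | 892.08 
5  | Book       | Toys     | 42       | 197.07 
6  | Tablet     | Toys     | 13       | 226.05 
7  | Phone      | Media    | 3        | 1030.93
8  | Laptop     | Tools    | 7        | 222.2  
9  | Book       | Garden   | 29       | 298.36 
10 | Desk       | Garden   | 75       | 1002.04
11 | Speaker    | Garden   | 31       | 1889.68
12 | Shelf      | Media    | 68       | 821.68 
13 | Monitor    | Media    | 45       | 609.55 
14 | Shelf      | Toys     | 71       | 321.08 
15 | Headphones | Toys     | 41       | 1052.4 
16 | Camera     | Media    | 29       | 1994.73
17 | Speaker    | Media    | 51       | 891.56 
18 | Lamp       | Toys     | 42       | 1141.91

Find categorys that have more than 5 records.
SELECT category, COUNT(*) as cnt
FROM sales
GROUP BY category
HAVING COUNT(*) > 5

Result:
  Media: 7
  Toys: 7

Note: HAVING filters groups after aggregation, WHERE filters rows before.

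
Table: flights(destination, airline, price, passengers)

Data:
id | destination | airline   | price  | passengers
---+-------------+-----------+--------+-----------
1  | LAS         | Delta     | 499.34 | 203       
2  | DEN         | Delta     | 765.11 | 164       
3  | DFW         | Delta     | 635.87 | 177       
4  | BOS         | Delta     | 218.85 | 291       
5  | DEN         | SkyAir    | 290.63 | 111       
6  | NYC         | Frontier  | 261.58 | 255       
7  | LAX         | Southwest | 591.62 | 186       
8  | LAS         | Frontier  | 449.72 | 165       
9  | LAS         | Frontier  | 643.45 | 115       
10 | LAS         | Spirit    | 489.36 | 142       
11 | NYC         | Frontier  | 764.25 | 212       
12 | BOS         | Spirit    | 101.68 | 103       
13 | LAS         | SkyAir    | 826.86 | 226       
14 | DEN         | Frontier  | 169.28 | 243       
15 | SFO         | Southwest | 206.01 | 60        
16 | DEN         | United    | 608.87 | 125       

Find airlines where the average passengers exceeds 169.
SELECT airline, AVG(passengers)
FROM flights
GROUP BY airline
HAVING AVG(passengers) > 169

Result:
  Delta: avg=208.75
  Frontier: avg=198.00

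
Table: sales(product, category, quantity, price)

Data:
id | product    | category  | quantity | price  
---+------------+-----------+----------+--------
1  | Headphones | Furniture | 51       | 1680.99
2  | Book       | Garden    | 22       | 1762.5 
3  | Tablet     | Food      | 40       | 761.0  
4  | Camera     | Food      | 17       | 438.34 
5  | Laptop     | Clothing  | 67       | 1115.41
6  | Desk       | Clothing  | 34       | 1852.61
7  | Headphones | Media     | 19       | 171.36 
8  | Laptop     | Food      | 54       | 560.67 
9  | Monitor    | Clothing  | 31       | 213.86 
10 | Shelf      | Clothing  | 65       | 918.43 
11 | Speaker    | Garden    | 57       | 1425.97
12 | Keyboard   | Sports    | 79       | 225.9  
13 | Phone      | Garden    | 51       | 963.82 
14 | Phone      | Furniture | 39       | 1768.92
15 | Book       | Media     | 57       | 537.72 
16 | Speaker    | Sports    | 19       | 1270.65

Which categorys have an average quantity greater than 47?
SELECT category, AVG(quantity)
FROM sales
GROUP BY category
HAVING AVG(quantity) > 47

Result:
  Clothing: avg=49.25
  Sports: avg=49.00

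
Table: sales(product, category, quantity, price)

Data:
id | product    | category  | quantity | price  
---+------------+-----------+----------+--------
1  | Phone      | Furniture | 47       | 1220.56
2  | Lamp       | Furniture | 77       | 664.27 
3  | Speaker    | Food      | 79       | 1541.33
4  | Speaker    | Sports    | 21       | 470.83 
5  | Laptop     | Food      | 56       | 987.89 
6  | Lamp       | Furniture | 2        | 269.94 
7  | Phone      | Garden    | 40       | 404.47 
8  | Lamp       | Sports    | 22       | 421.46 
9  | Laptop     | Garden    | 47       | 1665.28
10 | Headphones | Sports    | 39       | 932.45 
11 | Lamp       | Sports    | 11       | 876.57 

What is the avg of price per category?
SELECT category, AVG(price) as result
FROM sales
GROUP BY category

Result:
  Food: 1264.61
  Furniture: 718.26
  Garden: 1034.88
  Sports: 675.33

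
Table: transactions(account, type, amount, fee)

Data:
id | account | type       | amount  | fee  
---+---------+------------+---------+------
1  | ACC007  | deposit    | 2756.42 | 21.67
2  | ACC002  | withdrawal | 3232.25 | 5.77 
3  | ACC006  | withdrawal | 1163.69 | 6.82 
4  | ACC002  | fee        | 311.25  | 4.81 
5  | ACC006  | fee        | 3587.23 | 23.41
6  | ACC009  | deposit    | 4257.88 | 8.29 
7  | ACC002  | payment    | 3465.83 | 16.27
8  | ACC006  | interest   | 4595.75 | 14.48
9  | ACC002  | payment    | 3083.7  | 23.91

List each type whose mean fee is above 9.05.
SELECT type, AVG(fee)
FROM transactions
GROUP BY type
HAVING AVG(fee) > 9.05

Result:
  deposit: avg=14.98
  fee: avg=14.11
  interest: avg=14.48
  payment: avg=20.09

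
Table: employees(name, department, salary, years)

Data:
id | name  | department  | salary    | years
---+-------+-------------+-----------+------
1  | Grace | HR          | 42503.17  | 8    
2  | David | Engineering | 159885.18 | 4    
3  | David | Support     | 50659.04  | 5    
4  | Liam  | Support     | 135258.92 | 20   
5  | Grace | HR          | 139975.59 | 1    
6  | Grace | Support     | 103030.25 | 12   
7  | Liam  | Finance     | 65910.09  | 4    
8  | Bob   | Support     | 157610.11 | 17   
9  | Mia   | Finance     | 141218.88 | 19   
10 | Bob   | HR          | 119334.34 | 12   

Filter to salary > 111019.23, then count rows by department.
SELECT department, COUNT(*)
FROM employees
WHERE salary > 111019.23
GROUP BY department

Note: WHERE filters rows before grouping.

Result:
  Engineering: 1
  Finance: 1
  HR: 2
  Support: 2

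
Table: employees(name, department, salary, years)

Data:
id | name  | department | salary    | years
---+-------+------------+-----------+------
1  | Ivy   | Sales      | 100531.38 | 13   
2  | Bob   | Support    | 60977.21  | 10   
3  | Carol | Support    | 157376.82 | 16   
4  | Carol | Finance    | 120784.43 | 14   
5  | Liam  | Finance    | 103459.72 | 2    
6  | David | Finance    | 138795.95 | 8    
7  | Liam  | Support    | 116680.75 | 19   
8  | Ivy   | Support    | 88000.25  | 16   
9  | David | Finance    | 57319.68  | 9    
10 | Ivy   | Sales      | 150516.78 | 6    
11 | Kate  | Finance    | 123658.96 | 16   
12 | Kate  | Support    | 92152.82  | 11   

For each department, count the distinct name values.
SELECT department, COUNT(DISTINCT name)
FROM employees
GROUP BY department

Result:
  Finance: 4 distinct
  Sales: 1 distinct
  Support: 5 distinct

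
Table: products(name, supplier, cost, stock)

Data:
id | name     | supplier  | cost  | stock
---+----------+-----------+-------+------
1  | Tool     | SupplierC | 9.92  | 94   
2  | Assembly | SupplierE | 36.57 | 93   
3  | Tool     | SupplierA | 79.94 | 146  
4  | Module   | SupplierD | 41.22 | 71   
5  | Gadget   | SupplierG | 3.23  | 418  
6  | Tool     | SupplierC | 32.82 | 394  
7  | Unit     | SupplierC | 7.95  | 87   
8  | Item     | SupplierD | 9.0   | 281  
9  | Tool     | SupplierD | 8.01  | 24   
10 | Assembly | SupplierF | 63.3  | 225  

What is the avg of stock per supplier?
SELECT supplier, AVG(stock) as result
FROM products
GROUP BY supplier

Result:
  SupplierA: 146.00
  SupplierC: 191.67
  SupplierD: 125.33
  SupplierE: 93.00
  SupplierF: 225.00
  SupplierG: 418.00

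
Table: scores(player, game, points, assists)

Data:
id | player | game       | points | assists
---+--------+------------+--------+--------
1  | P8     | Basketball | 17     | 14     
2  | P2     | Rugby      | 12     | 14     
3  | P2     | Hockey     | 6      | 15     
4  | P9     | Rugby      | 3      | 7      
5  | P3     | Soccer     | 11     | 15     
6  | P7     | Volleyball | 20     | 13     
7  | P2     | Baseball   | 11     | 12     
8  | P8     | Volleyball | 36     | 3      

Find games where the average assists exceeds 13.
SELECT game, AVG(assists)
FROM scores
GROUP BY game
HAVING AVG(assists) > 13

Result:
  Basketball: avg=14.00
  Hockey: avg=15.00
  Soccer: avg=15.00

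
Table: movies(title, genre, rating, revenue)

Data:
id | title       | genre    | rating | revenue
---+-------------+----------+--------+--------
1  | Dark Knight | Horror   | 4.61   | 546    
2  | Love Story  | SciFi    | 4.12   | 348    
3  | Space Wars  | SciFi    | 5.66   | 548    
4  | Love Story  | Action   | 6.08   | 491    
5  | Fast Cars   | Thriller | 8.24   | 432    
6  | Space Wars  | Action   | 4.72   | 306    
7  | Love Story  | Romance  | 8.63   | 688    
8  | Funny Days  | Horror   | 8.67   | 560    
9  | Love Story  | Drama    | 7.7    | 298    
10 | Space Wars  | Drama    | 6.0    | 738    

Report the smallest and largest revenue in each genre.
SELECT genre, MIN(revenue), MAX(revenue)
FROM movies
GROUP BY genre

Result:
  Action: min=306, max=491
  Drama: min=298, max=738
  Horror: min=546, max=560
  Romance: min=688, max=688
  SciFi: min=348, max=548
  Thriller: min=432, max=432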